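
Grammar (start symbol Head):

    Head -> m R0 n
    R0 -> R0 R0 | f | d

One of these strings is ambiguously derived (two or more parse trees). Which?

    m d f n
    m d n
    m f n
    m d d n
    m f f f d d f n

m f f f d d f n

m d f n: 1 tree
m d n: 1 tree
m f n: 1 tree
m d d n: 1 tree
m f f f d d f n: 42 trees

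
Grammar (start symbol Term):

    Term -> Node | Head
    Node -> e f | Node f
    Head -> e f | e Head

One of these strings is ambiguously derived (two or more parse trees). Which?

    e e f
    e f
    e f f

e f

e e f: 1 tree
e f: 2 trees
e f f: 1 tree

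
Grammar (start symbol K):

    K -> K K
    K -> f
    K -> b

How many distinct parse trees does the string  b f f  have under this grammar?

Parse trees for b f f:
  [K [K b] [K [K f] [K f]]]
  [K [K [K b] [K f]] [K f]]

2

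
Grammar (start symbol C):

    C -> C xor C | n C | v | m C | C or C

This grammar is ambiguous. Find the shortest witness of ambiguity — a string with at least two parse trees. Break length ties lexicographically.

length 1: no string has ≥2 trees
length 2: no string has ≥2 trees
length 3: no string has ≥2 trees
length 4: m v or v has 2 parse trees

Two derivations of m v or v:
  C ⇒ m C ⇒ m C or C ⇒ m v or C ⇒ m v or v
  C ⇒ C or C ⇒ m C or C ⇒ m v or C ⇒ m v or v

m v or v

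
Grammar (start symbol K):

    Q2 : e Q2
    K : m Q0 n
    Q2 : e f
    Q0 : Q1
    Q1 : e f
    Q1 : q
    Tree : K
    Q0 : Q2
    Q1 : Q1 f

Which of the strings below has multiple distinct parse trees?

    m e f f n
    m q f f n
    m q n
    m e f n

m e f f n: 1 tree
m q f f n: 1 tree
m q n: 1 tree
m e f n: 2 trees

m e f n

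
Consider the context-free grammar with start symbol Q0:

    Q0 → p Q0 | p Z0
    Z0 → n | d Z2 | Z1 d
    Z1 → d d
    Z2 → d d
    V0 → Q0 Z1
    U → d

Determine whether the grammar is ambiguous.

Witness: p d d d

Derivation 1: Q0 ⇒ p Z0 ⇒ p d Z2 ⇒ p d d d
Derivation 2: Q0 ⇒ p Z0 ⇒ p Z1 d ⇒ p d d d

Two distinct leftmost derivations for the same string.

Ambiguous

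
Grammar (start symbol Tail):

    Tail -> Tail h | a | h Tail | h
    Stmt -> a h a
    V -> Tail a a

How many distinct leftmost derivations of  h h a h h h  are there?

10

Parse trees for h h a h h h (showing first 6 of 10):
  [Tail [Tail [Tail [Tail h [Tail h [Tail a]]] h] h] h]
  [Tail [Tail [Tail h [Tail [Tail h [Tail a]] h]] h] h]
  [Tail [Tail [Tail h [Tail h [Tail [Tail a] h]]] h] h]
  [Tail [Tail h [Tail [Tail [Tail h [Tail a]] h] h]] h]
  [Tail [Tail h [Tail [Tail h [Tail [Tail a] h]] h]] h]
  [Tail [Tail h [Tail h [Tail [Tail [Tail a] h] h]]] h]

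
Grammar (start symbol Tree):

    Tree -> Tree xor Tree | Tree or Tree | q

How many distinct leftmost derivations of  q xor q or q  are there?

Parse trees for q xor q or q:
  [Tree [Tree q] xor [Tree [Tree q] or [Tree q]]]
  [Tree [Tree [Tree q] xor [Tree q]] or [Tree q]]

2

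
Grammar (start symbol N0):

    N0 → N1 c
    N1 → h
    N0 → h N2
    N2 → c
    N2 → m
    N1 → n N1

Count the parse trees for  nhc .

1

Parse trees for nhc:
  [N0 [N1 n [N1 h]] c]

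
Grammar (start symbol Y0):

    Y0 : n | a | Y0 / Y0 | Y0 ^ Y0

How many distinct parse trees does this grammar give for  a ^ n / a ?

2

Parse trees for a ^ n / a:
  [Y0 [Y0 [Y0 a] ^ [Y0 n]] / [Y0 a]]
  [Y0 [Y0 a] ^ [Y0 [Y0 n] / [Y0 a]]]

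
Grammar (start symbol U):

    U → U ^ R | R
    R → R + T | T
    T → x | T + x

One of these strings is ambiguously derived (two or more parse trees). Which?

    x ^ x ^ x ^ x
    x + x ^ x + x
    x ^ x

x ^ x ^ x ^ x: 1 tree
x + x ^ x + x: 4 trees
x ^ x: 1 tree

x + x ^ x + x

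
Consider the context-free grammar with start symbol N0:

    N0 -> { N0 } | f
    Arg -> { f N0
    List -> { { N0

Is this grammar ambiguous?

(Arg, List are unreachable from N0, so their rules don't affect L(N0).) L(N0) is { openⁿ atom closeⁿ : n ≥ 0 }. The bracket depth fixes n, and the derivation is forced at every step.

Unambiguous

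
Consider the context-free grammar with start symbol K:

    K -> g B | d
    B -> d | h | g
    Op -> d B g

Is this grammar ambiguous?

(Op is unreachable from K, so its rules don't affect L(K).) The reachable rules are right-linear with at most one rule per (nonterminal, next-terminal) pair. Each input token forces the next rule, so parsing is deterministic.

Unambiguous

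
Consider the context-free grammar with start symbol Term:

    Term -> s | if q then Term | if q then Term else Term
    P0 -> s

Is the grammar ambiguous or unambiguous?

Ambiguous

Witness: if q then if q then s else s

Derivation 1: Term ⇒ if q then Term ⇒ if q then if q then Term else Term ⇒ if q then if q then s else Term ⇒ if q then if q then s else s
Derivation 2: Term ⇒ if q then Term else Term ⇒ if q then if q then Term else Term ⇒ if q then if q then s else Term ⇒ if q then if q then s else s

Two distinct leftmost derivations for the same string.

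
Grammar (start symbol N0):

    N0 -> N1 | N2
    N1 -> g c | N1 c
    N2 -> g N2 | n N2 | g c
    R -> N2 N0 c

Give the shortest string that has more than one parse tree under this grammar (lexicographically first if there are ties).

length 2: g c has 2 parse trees

Two derivations of g c:
  N0 ⇒ N1 ⇒ g c
  N0 ⇒ N2 ⇒ g c

g c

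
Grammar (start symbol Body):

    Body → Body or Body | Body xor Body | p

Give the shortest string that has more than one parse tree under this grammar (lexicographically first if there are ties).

p or p or p

length 1: no string has ≥2 trees
length 3: no string has ≥2 trees
length 5: p or p or p has 2 parse trees

Two derivations of p or p or p:
  Body ⇒ Body or Body ⇒ Body or Body or Body ⇒ p or Body or Body ⇒ p or p or Body ⇒ p or p or p
  Body ⇒ Body or Body ⇒ p or Body ⇒ p or Body or Body ⇒ p or p or Body ⇒ p or p or p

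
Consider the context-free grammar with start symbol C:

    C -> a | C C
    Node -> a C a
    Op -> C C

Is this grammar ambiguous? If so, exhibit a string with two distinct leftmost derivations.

Witness: a a a

Derivation 1: C ⇒ C C ⇒ a C ⇒ a C C ⇒ a a C ⇒ a a a
Derivation 2: C ⇒ C C ⇒ C C C ⇒ a C C ⇒ a a C ⇒ a a a

Two distinct leftmost derivations for the same string.

Ambiguous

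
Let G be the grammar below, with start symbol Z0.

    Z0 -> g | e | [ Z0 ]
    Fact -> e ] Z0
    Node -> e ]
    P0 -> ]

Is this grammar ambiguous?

Only Z0 is reachable from Z0; ignoring the rest: L(Z0) is { openⁿ atom closeⁿ : n ≥ 0 }. The bracket depth fixes n, and the derivation is forced at every step.

Unambiguous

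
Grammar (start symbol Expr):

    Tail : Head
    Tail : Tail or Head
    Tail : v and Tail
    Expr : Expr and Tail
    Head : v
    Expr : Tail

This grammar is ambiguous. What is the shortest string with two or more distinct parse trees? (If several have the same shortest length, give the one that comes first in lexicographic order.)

length 1: no string has ≥2 trees
length 3: v and v has 2 parse trees

Two derivations of v and v:
  Expr ⇒ Expr and Tail ⇒ Tail and Tail ⇒ Head and Tail ⇒ v and Tail ⇒ v and Head ⇒ v and v
  Expr ⇒ Tail ⇒ v and Tail ⇒ v and Head ⇒ v and v

v and v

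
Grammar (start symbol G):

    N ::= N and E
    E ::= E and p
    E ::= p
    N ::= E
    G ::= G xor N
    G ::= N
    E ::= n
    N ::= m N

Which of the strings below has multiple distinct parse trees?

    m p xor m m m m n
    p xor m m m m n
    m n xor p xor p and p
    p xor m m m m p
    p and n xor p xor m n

m n xor p xor p and p

m p xor m m m m n: 1 tree
p xor m m m m n: 1 tree
m n xor p xor p and p: 2 trees
p xor m m m m p: 1 tree
p and n xor p xor m n: 1 tree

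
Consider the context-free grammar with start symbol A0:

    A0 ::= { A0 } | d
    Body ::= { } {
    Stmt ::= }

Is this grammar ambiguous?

Unambiguous

Only A0 is reachable from A0; ignoring the rest: Each string is a nest of matched brackets around a single atom. An opening bracket forces the recursive rule; an atom forces the base rule.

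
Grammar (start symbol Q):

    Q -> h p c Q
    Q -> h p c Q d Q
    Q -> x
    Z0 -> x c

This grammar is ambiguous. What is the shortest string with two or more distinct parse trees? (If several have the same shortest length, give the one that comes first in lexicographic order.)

length 1: no string has ≥2 trees
length 4: no string has ≥2 trees
length 6: no string has ≥2 trees
length 7: no string has ≥2 trees
length 9: h p c h p c x d x has 2 parse trees

Two derivations of h p c h p c x d x:
  Q ⇒ h p c Q ⇒ h p c h p c Q d Q ⇒ h p c h p c x d Q ⇒ h p c h p c x d x
  Q ⇒ h p c Q d Q ⇒ h p c h p c Q d Q ⇒ h p c h p c x d Q ⇒ h p c h p c x d x

h p c h p c x d x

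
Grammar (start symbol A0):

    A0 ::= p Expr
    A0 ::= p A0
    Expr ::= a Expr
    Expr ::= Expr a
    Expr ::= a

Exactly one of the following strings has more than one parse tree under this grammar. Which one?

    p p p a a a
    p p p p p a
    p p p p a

p p p a a a

p p p a a a: 4 trees
p p p p p a: 1 tree
p p p p a: 1 tree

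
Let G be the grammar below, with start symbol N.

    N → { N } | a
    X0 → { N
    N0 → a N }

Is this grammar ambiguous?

Unambiguous

Only N is reachable from N; ignoring the rest: Each string is a nest of matched brackets around a single atom. An opening bracket forces the recursive rule; an atom forces the base rule.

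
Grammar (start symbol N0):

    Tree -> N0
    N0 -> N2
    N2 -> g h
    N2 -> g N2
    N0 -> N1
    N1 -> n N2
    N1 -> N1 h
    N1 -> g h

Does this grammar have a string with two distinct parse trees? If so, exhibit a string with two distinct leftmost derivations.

Witness: g h

Derivation 1: N0 ⇒ N2 ⇒ g h
Derivation 2: N0 ⇒ N1 ⇒ g h

Two distinct leftmost derivations for the same string.

Ambiguous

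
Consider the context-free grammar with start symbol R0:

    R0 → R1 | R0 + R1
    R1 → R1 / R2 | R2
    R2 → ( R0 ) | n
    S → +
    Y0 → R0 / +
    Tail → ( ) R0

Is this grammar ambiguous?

Only R0, R1, R2 are reachable from R0; ignoring the rest: This is a standard precedence ladder (R0 over R1 over R2), with each level left-recursive on its own operator ('+' at R0, '/' at R1). That structure is LR(1), hence unambiguous.

Unambiguous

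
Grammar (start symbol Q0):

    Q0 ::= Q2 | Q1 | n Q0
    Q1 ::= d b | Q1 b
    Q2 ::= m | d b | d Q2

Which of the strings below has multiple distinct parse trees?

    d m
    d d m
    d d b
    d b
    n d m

d b

d m: 1 tree
d d m: 1 tree
d d b: 1 tree
d b: 2 trees
n d m: 1 tree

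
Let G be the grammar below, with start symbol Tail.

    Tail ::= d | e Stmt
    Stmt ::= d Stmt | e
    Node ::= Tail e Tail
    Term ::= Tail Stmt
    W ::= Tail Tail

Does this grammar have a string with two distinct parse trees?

Only Tail, Stmt are reachable from Tail; ignoring the rest: Each reachable nonterminal has at most one production per leading terminal, and all productions are right-linear; the derivation is determined token-by-token.

Unambiguous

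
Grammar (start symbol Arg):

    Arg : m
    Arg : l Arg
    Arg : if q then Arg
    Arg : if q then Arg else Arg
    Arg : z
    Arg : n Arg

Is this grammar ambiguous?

Witness: if q then if q then m else m

Derivation 1: Arg ⇒ if q then Arg ⇒ if q then if q then Arg else Arg ⇒ if q then if q then m else Arg ⇒ if q then if q then m else m
Derivation 2: Arg ⇒ if q then Arg else Arg ⇒ if q then if q then Arg else Arg ⇒ if q then if q then m else Arg ⇒ if q then if q then m else m

Two distinct leftmost derivations for the same string.

Ambiguous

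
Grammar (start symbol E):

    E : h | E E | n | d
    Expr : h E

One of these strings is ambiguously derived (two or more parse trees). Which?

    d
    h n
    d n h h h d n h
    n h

d n h h h d n h

d: 1 tree
h n: 1 tree
d n h h h d n h: 429 trees
n h: 1 tree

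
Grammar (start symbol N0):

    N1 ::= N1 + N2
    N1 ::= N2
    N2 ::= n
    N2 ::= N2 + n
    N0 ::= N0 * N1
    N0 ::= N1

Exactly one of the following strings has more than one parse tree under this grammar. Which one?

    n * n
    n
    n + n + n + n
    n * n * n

n + n + n + n

n * n: 1 tree
n: 1 tree
n + n + n + n: 8 trees
n * n * n: 1 tree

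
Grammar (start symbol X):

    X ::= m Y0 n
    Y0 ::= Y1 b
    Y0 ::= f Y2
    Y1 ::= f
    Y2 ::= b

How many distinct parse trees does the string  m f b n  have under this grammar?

2

Parse trees for m f b n:
  [X m [Y0 [Y1 f] b] n]
  [X m [Y0 f [Y2 b]] n]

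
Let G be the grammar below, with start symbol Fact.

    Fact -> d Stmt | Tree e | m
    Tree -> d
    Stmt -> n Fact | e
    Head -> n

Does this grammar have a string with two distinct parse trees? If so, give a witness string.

Ambiguous

Witness: d e

Derivation 1: Fact ⇒ d Stmt ⇒ d e
Derivation 2: Fact ⇒ Tree e ⇒ d e

Two distinct leftmost derivations for the same string.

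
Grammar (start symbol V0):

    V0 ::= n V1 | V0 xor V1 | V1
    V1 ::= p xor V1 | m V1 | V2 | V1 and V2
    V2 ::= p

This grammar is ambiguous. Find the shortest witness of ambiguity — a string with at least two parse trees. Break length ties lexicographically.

p xor p

length 1: no string has ≥2 trees
length 2: no string has ≥2 trees
length 3: p xor p has 2 parse trees

Two derivations of p xor p:
  V0 ⇒ V0 xor V1 ⇒ V1 xor V1 ⇒ V2 xor V1 ⇒ p xor V1 ⇒ p xor V2 ⇒ p xor p
  V0 ⇒ V1 ⇒ p xor V1 ⇒ p xor V2 ⇒ p xor p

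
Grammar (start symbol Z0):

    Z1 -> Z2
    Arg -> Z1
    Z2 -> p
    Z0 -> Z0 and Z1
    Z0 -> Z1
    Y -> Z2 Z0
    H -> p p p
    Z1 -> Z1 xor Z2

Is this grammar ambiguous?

Unambiguous

(Arg, Y, H are unreachable from Z0, so their rules don't affect L(Z0).) Z0 → Z0 and Z1 | Z1  ;  Z1 → Z1 xor Z2 | Z2  — a left-associative chain with Z2 at the bottom. Each string factors uniquely by precedence.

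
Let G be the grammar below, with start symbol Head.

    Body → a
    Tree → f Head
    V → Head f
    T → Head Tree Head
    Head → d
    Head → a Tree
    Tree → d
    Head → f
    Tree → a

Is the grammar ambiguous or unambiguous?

(V, Body, T are unreachable from Head, so their rules don't affect L(Head).) The reachable rules are right-linear with at most one rule per (nonterminal, next-terminal) pair. Each input token forces the next rule, so parsing is deterministic.

Unambiguous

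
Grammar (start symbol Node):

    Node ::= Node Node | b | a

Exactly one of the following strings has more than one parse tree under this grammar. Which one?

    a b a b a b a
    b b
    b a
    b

a b a b a b a: 132 trees
b b: 1 tree
b a: 1 tree
b: 1 tree

a b a b a b a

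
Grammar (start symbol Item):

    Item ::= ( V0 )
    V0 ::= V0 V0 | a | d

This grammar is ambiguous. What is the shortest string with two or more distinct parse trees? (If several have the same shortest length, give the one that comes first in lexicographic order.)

( a a a )

length 3: no string has ≥2 trees
length 4: no string has ≥2 trees
length 5: ( a a a ) has 2 parse trees

Two derivations of ( a a a ):
  Item ⇒ ( V0 ) ⇒ ( V0 V0 ) ⇒ ( V0 V0 V0 ) ⇒ ( a V0 V0 ) ⇒ ( a a V0 ) ⇒ ( a a a )
  Item ⇒ ( V0 ) ⇒ ( V0 V0 ) ⇒ ( a V0 ) ⇒ ( a V0 V0 ) ⇒ ( a a V0 ) ⇒ ( a a a )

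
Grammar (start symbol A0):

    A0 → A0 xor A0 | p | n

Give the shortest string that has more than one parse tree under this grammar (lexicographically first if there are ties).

n xor n xor n

length 1: no string has ≥2 trees
length 3: no string has ≥2 trees
length 5: n xor n xor n has 2 parse trees

Two derivations of n xor n xor n:
  A0 ⇒ A0 xor A0 ⇒ A0 xor A0 xor A0 ⇒ n xor A0 xor A0 ⇒ n xor n xor A0 ⇒ n xor n xor n
  A0 ⇒ A0 xor A0 ⇒ n xor A0 ⇒ n xor A0 xor A0 ⇒ n xor n xor A0 ⇒ n xor n xor n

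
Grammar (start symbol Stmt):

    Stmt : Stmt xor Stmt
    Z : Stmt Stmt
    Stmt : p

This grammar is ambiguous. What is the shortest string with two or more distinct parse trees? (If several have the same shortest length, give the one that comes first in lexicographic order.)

p xor p xor p

length 1: no string has ≥2 trees
length 3: no string has ≥2 trees
length 5: p xor p xor p has 2 parse trees

Two derivations of p xor p xor p:
  Stmt ⇒ Stmt xor Stmt ⇒ Stmt xor Stmt xor Stmt ⇒ p xor Stmt xor Stmt ⇒ p xor p xor Stmt ⇒ p xor p xor p
  Stmt ⇒ Stmt xor Stmt ⇒ p xor Stmt ⇒ p xor Stmt xor Stmt ⇒ p xor p xor Stmt ⇒ p xor p xor p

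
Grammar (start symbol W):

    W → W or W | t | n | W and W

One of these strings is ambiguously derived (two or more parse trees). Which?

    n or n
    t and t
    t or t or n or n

t or t or n or n

n or n: 1 tree
t and t: 1 tree
t or t or n or n: 5 trees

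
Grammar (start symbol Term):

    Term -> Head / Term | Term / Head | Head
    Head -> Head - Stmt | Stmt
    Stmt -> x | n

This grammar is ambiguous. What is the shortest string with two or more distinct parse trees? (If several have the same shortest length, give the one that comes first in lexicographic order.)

length 1: no string has ≥2 trees
length 3: n / n has 2 parse trees

Two derivations of n / n:
  Term ⇒ Head / Term ⇒ Stmt / Term ⇒ n / Term ⇒ n / Head ⇒ n / Stmt ⇒ n / n
  Term ⇒ Term / Head ⇒ Head / Head ⇒ Stmt / Head ⇒ n / Head ⇒ n / Stmt ⇒ n / n

n / n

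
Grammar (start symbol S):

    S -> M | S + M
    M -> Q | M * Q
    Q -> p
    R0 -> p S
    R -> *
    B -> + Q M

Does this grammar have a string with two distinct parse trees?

Unambiguous

Only S, M, Q are reachable from S; ignoring the rest: S → S + M | M  ;  M → M * Q | Q  — a left-associative chain with Q at the bottom. Each string factors uniquely by precedence.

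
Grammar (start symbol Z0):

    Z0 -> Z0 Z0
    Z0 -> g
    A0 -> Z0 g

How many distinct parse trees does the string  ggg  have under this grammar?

2

Parse trees for ggg:
  [Z0 [Z0 g] [Z0 [Z0 g] [Z0 g]]]
  [Z0 [Z0 [Z0 g] [Z0 g]] [Z0 g]]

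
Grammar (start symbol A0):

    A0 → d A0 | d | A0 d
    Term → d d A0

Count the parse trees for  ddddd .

16

Parse trees for ddddd (showing first 6 of 16):
  [A0 d [A0 d [A0 d [A0 d [A0 d]]]]]
  [A0 d [A0 d [A0 d [A0 [A0 d] d]]]]
  [A0 d [A0 d [A0 [A0 d [A0 d]] d]]]
  [A0 d [A0 d [A0 [A0 [A0 d] d] d]]]
  [A0 d [A0 [A0 d [A0 d [A0 d]]] d]]
  [A0 d [A0 [A0 d [A0 [A0 d] d]] d]]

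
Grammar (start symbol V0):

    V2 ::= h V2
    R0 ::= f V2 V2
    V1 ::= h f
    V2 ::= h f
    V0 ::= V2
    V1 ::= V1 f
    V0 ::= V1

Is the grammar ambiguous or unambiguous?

Ambiguous

Witness: h f

Derivation 1: V0 ⇒ V2 ⇒ h f
Derivation 2: V0 ⇒ V1 ⇒ h f

Two distinct leftmost derivations for the same string.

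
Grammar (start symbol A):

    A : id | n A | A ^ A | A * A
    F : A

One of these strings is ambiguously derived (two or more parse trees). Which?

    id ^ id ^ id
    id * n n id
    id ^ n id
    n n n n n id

id ^ id ^ id: 2 trees
id * n n id: 1 tree
id ^ n id: 1 tree
n n n n n id: 1 tree

id ^ id ^ id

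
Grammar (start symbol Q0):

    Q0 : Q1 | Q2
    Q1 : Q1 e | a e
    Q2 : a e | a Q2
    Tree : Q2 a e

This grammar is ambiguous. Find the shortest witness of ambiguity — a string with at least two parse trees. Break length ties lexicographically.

a e

length 2: a e has 2 parse trees

Two derivations of a e:
  Q0 ⇒ Q1 ⇒ a e
  Q0 ⇒ Q2 ⇒ a e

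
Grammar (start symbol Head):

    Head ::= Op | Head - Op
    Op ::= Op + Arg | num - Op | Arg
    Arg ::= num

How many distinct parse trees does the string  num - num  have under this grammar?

Parse trees for num - num:
  [Head [Op num - [Op [Arg num]]]]
  [Head [Head [Op [Arg num]]] - [Op [Arg num]]]

2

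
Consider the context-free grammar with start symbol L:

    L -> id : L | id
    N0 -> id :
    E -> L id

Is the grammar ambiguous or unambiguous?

Unambiguous

Only L is reachable from L; ignoring the rest: Right-recursive list with a separator: after each atom, whether the separator follows determines the rule. One parse per string.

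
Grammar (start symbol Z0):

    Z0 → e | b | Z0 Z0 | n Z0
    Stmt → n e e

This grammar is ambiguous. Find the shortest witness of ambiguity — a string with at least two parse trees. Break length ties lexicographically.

length 1: no string has ≥2 trees
length 2: no string has ≥2 trees
length 3: b b b has 2 parse trees

Two derivations of b b b:
  Z0 ⇒ Z0 Z0 ⇒ b Z0 ⇒ b Z0 Z0 ⇒ b b Z0 ⇒ b b b
  Z0 ⇒ Z0 Z0 ⇒ Z0 Z0 Z0 ⇒ b Z0 Z0 ⇒ b b Z0 ⇒ b b b

b b b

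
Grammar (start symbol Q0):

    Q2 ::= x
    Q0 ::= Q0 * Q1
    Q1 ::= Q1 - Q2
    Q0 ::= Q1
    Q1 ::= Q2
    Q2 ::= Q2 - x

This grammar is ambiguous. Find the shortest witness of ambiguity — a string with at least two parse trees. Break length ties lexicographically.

length 1: no string has ≥2 trees
length 3: x - x has 2 parse trees

Two derivations of x - x:
  Q0 ⇒ Q1 ⇒ Q1 - Q2 ⇒ Q2 - Q2 ⇒ x - Q2 ⇒ x - x
  Q0 ⇒ Q1 ⇒ Q2 ⇒ Q2 - x ⇒ x - x

x - x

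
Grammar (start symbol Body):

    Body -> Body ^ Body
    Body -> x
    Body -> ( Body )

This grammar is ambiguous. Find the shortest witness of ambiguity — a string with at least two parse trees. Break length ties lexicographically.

length 1: no string has ≥2 trees
length 3: no string has ≥2 trees
length 5: x ^ x ^ x has 2 parse trees

Two derivations of x ^ x ^ x:
  Body ⇒ Body ^ Body ⇒ Body ^ Body ^ Body ⇒ x ^ Body ^ Body ⇒ x ^ x ^ Body ⇒ x ^ x ^ x
  Body ⇒ Body ^ Body ⇒ x ^ Body ⇒ x ^ Body ^ Body ⇒ x ^ x ^ Body ⇒ x ^ x ^ x

x ^ x ^ x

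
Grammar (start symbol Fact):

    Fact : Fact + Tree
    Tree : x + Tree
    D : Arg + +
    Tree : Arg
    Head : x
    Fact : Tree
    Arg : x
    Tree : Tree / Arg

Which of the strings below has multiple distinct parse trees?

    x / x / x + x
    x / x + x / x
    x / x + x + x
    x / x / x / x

x / x / x + x: 1 tree
x / x + x / x: 1 tree
x / x + x + x: 2 trees
x / x / x / x: 1 tree

x / x + x + x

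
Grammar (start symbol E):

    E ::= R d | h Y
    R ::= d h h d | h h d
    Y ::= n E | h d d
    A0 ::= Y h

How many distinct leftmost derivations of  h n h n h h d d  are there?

Parse trees for h n h n h h d d:
  [E h [Y n [E h [Y n [E [R h h d] d]]]]]
  [E h [Y n [E h [Y n [E h [Y h d d]]]]]]

2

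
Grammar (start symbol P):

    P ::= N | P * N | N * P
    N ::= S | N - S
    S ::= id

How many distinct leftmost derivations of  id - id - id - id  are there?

Parse trees for id - id - id - id:
  [P [N [N [N [N [S id]] - [S id]] - [S id]] - [S id]]]

1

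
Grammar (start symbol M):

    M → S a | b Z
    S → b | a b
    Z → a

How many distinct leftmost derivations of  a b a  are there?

1

Parse trees for a b a:
  [M [S a b] a]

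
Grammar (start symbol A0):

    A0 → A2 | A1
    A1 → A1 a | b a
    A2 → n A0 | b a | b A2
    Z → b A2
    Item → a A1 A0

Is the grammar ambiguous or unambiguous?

Witness: b a

Derivation 1: A0 ⇒ A2 ⇒ b a
Derivation 2: A0 ⇒ A1 ⇒ b a

Two distinct leftmost derivations for the same string.

Ambiguous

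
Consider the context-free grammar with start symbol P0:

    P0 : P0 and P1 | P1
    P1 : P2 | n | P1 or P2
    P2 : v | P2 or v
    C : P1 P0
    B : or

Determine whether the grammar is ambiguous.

Witness: v or v

Derivation 1: P0 ⇒ P1 ⇒ P2 ⇒ P2 or v ⇒ v or v
Derivation 2: P0 ⇒ P1 ⇒ P1 or P2 ⇒ P2 or P2 ⇒ v or P2 ⇒ v or v

Two distinct leftmost derivations for the same string.

Ambiguous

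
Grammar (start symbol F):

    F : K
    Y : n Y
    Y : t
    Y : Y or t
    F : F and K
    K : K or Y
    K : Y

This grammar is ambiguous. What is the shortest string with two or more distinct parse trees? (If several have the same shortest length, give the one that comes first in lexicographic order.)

t or t

length 1: no string has ≥2 trees
length 2: no string has ≥2 trees
length 3: t or t has 2 parse trees

Two derivations of t or t:
  F ⇒ K ⇒ K or Y ⇒ Y or Y ⇒ t or Y ⇒ t or t
  F ⇒ K ⇒ Y ⇒ Y or t ⇒ t or t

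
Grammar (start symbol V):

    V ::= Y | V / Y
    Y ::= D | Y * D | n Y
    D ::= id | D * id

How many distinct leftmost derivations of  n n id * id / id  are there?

Parse trees for n n id * id / id:
  [V [V [Y [Y n [Y n [Y [D id]]]] * [D id]]] / [Y [D id]]]
  [V [V [Y n [Y [Y n [Y [D id]]] * [D id]]]] / [Y [D id]]]
  [V [V [Y n [Y n [Y [D [D id] * id]]]]] / [Y [D id]]]
  [V [V [Y n [Y n [Y [Y [D id]] * [D id]]]]] / [Y [D id]]]

4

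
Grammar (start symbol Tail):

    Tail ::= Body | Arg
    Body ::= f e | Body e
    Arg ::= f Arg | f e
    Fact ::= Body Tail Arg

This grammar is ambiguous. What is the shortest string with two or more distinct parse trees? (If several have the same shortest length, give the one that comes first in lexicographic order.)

length 2: f e has 2 parse trees

Two derivations of f e:
  Tail ⇒ Body ⇒ f e
  Tail ⇒ Arg ⇒ f e

f e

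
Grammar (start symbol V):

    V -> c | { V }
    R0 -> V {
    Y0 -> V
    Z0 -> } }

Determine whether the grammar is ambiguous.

(R0, Y0, Z0 are unreachable from V, so their rules don't affect L(V).) Each string is a nest of matched brackets around a single atom. An opening bracket forces the recursive rule; an atom forces the base rule.

Unambiguous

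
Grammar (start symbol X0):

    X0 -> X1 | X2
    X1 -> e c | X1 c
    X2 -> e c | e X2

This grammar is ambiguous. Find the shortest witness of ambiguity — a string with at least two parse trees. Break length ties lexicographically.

length 2: e c has 2 parse trees

Two derivations of e c:
  X0 ⇒ X1 ⇒ e c
  X0 ⇒ X2 ⇒ e c

e c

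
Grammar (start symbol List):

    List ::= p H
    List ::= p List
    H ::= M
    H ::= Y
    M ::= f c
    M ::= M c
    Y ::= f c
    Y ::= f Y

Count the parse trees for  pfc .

2

Parse trees for pfc:
  [List p [H [M f c]]]
  [List p [H [Y f c]]]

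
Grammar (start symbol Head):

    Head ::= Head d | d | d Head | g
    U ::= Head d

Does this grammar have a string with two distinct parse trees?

Witness: d d

Derivation 1: Head ⇒ Head d ⇒ d d
Derivation 2: Head ⇒ d Head ⇒ d d

Two distinct leftmost derivations for the same string.

Ambiguous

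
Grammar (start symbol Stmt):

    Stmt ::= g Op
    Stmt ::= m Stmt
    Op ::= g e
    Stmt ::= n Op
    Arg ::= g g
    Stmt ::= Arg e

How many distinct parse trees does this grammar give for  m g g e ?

Parse trees for m g g e:
  [Stmt m [Stmt g [Op g e]]]
  [Stmt m [Stmt [Arg g g] e]]

2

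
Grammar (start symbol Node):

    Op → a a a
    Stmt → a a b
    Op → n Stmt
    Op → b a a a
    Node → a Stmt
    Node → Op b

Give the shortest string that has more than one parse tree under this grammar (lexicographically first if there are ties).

a a a b

length 4: a a a b has 2 parse trees

Two derivations of a a a b:
  Node ⇒ a Stmt ⇒ a a a b
  Node ⇒ Op b ⇒ a a a b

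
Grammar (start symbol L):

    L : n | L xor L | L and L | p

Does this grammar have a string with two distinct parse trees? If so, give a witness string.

Witness: n and n and n

Derivation 1: L ⇒ L and L ⇒ n and L ⇒ n and L and L ⇒ n and n and L ⇒ n and n and n
Derivation 2: L ⇒ L and L ⇒ L and L and L ⇒ n and L and L ⇒ n and n and L ⇒ n and n and n

Two distinct leftmost derivations for the same string.

Ambiguous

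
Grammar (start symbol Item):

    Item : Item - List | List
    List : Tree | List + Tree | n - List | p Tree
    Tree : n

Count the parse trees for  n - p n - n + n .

Parse trees for n - p n - n + n:
  [Item [Item [Item [List [Tree n]]] - [List p [Tree n]]] - [List [List [Tree n]] + [Tree n]]]
  [Item [Item [List n - [List p [Tree n]]]] - [List [List [Tree n]] + [Tree n]]]

2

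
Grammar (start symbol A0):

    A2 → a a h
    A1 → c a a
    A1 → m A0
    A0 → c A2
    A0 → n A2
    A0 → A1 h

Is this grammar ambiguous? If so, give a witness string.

Witness: c a a h

Derivation 1: A0 ⇒ c A2 ⇒ c a a h
Derivation 2: A0 ⇒ A1 h ⇒ c a a h

Two distinct leftmost derivations for the same string.

Ambiguous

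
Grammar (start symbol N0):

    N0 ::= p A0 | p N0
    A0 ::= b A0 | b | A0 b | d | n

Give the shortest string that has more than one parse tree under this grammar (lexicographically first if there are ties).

length 2: no string has ≥2 trees
length 3: p b b has 2 parse trees

Two derivations of p b b:
  N0 ⇒ p A0 ⇒ p b A0 ⇒ p b b
  N0 ⇒ p A0 ⇒ p A0 b ⇒ p b b

p b b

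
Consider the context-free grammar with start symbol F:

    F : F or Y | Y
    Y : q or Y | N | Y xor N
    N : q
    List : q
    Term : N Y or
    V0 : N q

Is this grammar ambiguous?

Witness: q or q

Derivation 1: F ⇒ F or Y ⇒ Y or Y ⇒ N or Y ⇒ q or Y ⇒ q or N ⇒ q or q
Derivation 2: F ⇒ Y ⇒ q or Y ⇒ q or N ⇒ q or q

Two distinct leftmost derivations for the same string.

Ambiguous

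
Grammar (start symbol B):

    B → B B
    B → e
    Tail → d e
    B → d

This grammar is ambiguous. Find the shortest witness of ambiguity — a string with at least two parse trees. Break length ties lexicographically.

length 1: no string has ≥2 trees
length 2: no string has ≥2 trees
length 3: d d d has 2 parse trees

Two derivations of d d d:
  B ⇒ B B ⇒ B B B ⇒ d B B ⇒ d d B ⇒ d d d
  B ⇒ B B ⇒ d B ⇒ d B B ⇒ d d B ⇒ d d d

d d d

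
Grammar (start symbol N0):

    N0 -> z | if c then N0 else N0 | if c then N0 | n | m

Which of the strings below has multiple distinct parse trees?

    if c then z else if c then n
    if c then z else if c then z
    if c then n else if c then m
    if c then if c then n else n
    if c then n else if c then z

if c then z else if c then n: 1 tree
if c then z else if c then z: 1 tree
if c then n else if c then m: 1 tree
if c then if c then n else n: 2 trees
if c then n else if c then z: 1 tree

if c then if c then n else n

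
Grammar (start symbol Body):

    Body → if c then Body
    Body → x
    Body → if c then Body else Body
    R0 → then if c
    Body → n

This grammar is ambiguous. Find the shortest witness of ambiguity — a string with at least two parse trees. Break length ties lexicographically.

length 1: no string has ≥2 trees
length 4: no string has ≥2 trees
length 6: no string has ≥2 trees
length 7: no string has ≥2 trees
length 9: if c then if c then n else n has 2 parse trees

Two derivations of if c then if c then n else n:
  Body ⇒ if c then Body ⇒ if c then if c then Body else Body ⇒ if c then if c then n else Body ⇒ if c then if c then n else n
  Body ⇒ if c then Body else Body ⇒ if c then if c then Body else Body ⇒ if c then if c then n else Body ⇒ if c then if c then n else n

if c then if c then n else n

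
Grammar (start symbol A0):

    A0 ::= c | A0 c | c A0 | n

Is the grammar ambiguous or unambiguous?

Ambiguous

Witness: c c

Derivation 1: A0 ⇒ A0 c ⇒ c c
Derivation 2: A0 ⇒ c A0 ⇒ c c

Two distinct leftmost derivations for the same string.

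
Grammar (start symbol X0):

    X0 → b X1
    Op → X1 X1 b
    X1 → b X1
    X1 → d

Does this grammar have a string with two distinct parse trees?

(Op is unreachable from X0, so its rules don't affect L(X0).) Each reachable nonterminal has at most one production per leading terminal, and all productions are right-linear; the derivation is determined token-by-token.

Unambiguous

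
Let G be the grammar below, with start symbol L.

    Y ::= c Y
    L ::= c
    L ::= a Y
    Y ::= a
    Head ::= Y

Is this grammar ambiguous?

Only L, Y are reachable from L; ignoring the rest: Restricted to the reachable nonterminals, every rule has the form A → t or A → t B, and no two rules for the same A share a first terminal. The grammar encodes a DFA — one run per string.

Unambiguous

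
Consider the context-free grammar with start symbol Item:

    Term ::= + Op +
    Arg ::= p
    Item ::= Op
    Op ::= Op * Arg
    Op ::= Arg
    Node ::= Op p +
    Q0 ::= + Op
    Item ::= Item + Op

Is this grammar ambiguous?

Unambiguous

(Q0, Term, Node are unreachable from Item, so their rules don't affect L(Item).) The grammar is stratified — Item handles '+' (left-recursive), Op handles '*', Arg atoms. Each operator has a fixed associativity and precedence level, so every string has one parse.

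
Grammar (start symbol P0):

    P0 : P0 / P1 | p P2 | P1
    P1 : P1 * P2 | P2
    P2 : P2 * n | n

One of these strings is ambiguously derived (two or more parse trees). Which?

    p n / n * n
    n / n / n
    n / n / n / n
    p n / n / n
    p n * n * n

p n / n * n

p n / n * n: 2 trees
n / n / n: 1 tree
n / n / n / n: 1 tree
p n / n / n: 1 tree
p n * n * n: 1 tree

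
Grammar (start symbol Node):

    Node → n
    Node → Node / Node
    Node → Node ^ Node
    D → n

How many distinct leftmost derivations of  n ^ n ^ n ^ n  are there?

Parse trees for n ^ n ^ n ^ n:
  [Node [Node n] ^ [Node [Node n] ^ [Node [Node n] ^ [Node n]]]]
  [Node [Node n] ^ [Node [Node [Node n] ^ [Node n]] ^ [Node n]]]
  [Node [Node [Node n] ^ [Node n]] ^ [Node [Node n] ^ [Node n]]]
  [Node [Node [Node n] ^ [Node [Node n] ^ [Node n]]] ^ [Node n]]
  [Node [Node [Node [Node n] ^ [Node n]] ^ [Node n]] ^ [Node n]]

5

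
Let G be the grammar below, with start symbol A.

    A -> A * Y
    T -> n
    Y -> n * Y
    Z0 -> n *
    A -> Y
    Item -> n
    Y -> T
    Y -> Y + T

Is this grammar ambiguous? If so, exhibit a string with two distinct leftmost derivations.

Ambiguous

Witness: n * n

Derivation 1: A ⇒ A * Y ⇒ Y * Y ⇒ T * Y ⇒ n * Y ⇒ n * T ⇒ n * n
Derivation 2: A ⇒ Y ⇒ n * Y ⇒ n * T ⇒ n * n

Two distinct leftmost derivations for the same string.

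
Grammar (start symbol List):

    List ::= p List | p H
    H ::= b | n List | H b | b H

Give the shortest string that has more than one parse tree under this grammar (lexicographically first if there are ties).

p b b

length 2: no string has ≥2 trees
length 3: p b b has 2 parse trees

Two derivations of p b b:
  List ⇒ p H ⇒ p H b ⇒ p b b
  List ⇒ p H ⇒ p b H ⇒ p b b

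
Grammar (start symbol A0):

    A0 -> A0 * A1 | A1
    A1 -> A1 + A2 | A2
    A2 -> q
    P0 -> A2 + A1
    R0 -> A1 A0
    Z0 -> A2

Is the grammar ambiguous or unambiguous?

Unambiguous

(P0, R0, Z0 are unreachable from A0, so their rules don't affect L(A0).) This is a standard precedence ladder (A0 over A1 over A2), with each level left-recursive on its own operator ('*' at A0, '+' at A1). That structure is LR(1), hence unambiguous.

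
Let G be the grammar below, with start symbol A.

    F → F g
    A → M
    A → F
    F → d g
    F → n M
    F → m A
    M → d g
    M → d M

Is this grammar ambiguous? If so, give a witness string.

Witness: d g

Derivation 1: A ⇒ M ⇒ d g
Derivation 2: A ⇒ F ⇒ d g

Two distinct leftmost derivations for the same string.

Ambiguous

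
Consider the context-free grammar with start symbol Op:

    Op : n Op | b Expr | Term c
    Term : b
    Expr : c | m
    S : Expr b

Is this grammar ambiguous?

Witness: b c

Derivation 1: Op ⇒ b Expr ⇒ b c
Derivation 2: Op ⇒ Term c ⇒ b c

Two distinct leftmost derivations for the same string.

Ambiguous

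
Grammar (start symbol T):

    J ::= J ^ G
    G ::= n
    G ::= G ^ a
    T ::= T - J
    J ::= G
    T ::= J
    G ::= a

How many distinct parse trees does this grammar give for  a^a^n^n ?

2

Parse trees for a^a^n^n:
  [T [J [J [J [J [G a]] ^ [G a]] ^ [G n]] ^ [G n]]]
  [T [J [J [J [G [G a] ^ a]] ^ [G n]] ^ [G n]]]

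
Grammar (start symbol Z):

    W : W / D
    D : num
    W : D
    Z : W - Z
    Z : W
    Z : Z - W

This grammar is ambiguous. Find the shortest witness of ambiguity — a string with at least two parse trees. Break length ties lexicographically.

num - num

length 1: no string has ≥2 trees
length 3: num - num has 2 parse trees

Two derivations of num - num:
  Z ⇒ W - Z ⇒ D - Z ⇒ num - Z ⇒ num - W ⇒ num - D ⇒ num - num
  Z ⇒ Z - W ⇒ W - W ⇒ D - W ⇒ num - W ⇒ num - D ⇒ num - num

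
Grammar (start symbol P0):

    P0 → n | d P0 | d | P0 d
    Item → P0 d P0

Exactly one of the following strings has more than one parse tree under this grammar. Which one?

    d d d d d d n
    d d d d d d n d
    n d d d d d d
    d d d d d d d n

d d d d d d n d

d d d d d d n: 1 tree
d d d d d d n d: 7 trees
n d d d d d d: 1 tree
d d d d d d d n: 1 tree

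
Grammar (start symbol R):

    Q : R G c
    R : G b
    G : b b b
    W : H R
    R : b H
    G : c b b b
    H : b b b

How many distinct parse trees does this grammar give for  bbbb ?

2

Parse trees for bbbb:
  [R [G b b b] b]
  [R b [H b b b]]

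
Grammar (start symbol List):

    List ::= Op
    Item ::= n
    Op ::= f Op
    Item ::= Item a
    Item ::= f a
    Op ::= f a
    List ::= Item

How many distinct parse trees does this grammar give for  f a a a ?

1

Parse trees for f a a a:
  [List [Item [Item [Item f a] a] a]]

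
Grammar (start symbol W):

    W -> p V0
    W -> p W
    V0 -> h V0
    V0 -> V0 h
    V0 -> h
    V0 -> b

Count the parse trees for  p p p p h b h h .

3

Parse trees for p p p p h b h h:
  [W p [W p [W p [W p [V0 h [V0 [V0 [V0 b] h] h]]]]]]
  [W p [W p [W p [W p [V0 [V0 h [V0 [V0 b] h]] h]]]]]
  [W p [W p [W p [W p [V0 [V0 [V0 h [V0 b]] h] h]]]]]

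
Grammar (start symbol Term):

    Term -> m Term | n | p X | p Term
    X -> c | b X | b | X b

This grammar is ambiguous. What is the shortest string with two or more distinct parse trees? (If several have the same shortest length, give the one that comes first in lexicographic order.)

length 1: no string has ≥2 trees
length 2: no string has ≥2 trees
length 3: p b b has 2 parse trees

Two derivations of p b b:
  Term ⇒ p X ⇒ p b X ⇒ p b b
  Term ⇒ p X ⇒ p X b ⇒ p b b

p b b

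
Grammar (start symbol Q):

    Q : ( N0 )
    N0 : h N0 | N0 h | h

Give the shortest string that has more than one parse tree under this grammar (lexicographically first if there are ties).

length 3: no string has ≥2 trees
length 4: ( h h ) has 2 parse trees

Two derivations of ( h h ):
  Q ⇒ ( N0 ) ⇒ ( h N0 ) ⇒ ( h h )
  Q ⇒ ( N0 ) ⇒ ( N0 h ) ⇒ ( h h )

( h h )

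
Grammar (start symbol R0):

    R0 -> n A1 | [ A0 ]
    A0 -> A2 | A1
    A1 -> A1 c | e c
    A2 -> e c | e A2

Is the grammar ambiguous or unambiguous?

Ambiguous

Witness: [ e c ]

Derivation 1: R0 ⇒ [ A0 ] ⇒ [ A2 ] ⇒ [ e c ]
Derivation 2: R0 ⇒ [ A0 ] ⇒ [ A1 ] ⇒ [ e c ]

Two distinct leftmost derivations for the same string.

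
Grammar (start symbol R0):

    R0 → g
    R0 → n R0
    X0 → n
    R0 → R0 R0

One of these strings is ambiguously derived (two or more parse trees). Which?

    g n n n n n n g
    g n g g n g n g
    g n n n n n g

g n g g n g n g

g n n n n n n g: 1 tree
g n g g n g n g: 37 trees
g n n n n n g: 1 tree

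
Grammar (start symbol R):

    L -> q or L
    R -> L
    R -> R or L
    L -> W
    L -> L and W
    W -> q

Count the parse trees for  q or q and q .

Parse trees for q or q and q:
  [R [L q or [L [L [W q]] and [W q]]]]
  [R [L [L q or [L [W q]]] and [W q]]]
  [R [R [L [W q]]] or [L [L [W q]] and [W q]]]

3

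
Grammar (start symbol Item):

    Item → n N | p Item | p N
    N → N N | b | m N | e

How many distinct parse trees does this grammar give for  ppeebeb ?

14

Parse trees for ppeebeb (showing first 6 of 14):
  [Item p [Item p [N [N e] [N [N e] [N [N b] [N [N e] [N b]]]]]]]
  [Item p [Item p [N [N e] [N [N e] [N [N [N b] [N e]] [N b]]]]]]
  [Item p [Item p [N [N e] [N [N [N e] [N b]] [N [N e] [N b]]]]]]
  [Item p [Item p [N [N e] [N [N [N e] [N [N b] [N e]]] [N b]]]]]
  [Item p [Item p [N [N e] [N [N [N [N e] [N b]] [N e]] [N b]]]]]
  [Item p [Item p [N [N [N e] [N e]] [N [N b] [N [N e] [N b]]]]]]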